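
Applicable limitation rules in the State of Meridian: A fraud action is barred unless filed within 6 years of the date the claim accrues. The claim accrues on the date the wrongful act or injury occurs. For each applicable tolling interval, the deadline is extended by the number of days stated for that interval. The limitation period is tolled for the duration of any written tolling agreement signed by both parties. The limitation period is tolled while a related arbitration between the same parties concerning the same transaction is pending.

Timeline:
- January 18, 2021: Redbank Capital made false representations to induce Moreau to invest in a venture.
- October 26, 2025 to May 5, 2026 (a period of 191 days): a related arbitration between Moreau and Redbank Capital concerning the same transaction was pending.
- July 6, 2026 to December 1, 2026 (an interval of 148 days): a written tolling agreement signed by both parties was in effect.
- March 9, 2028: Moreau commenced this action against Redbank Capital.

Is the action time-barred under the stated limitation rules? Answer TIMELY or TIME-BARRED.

The claim accrued on January 18, 2021, when the wrongful act occurred.
The untolled deadline — 6 years after January 18, 2021 — is January 18, 2027.
The pending related arbitration from October 26, 2025 to May 5, 2026 tolled the period for 191 days, extending the deadline to July 28, 2027.
The written tolling agreement from July 6, 2026 to December 1, 2026 tolled the period for 148 days, extending the deadline to December 23, 2027.
Filing on March 9, 2028 missed the December 23, 2027 deadline — the action is time-barred.

TIME-BARRED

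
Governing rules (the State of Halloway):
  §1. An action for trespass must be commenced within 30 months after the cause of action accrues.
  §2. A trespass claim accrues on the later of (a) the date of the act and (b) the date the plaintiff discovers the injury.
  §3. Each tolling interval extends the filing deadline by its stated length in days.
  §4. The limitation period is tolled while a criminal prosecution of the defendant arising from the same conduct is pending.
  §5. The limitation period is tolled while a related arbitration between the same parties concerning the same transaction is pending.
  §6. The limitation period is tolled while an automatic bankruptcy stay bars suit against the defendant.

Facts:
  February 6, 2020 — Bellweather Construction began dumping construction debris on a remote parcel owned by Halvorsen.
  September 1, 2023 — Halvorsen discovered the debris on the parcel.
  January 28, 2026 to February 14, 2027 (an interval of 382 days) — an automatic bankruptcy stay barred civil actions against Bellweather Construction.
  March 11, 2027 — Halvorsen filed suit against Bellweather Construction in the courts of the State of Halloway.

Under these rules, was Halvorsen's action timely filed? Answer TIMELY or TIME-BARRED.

Taking the later of the act (February 6, 2020) and discovery (September 1, 2023), the claim accrued on September 1, 2023.
The untolled deadline — 30 months after September 1, 2023 — is March 1, 2026.
The automatic bankruptcy stay from January 28, 2026 to February 14, 2027 tolled the period for 382 days, extending the deadline to March 18, 2027.
Halvorsen filed on March 11, 2027, before the March 18, 2027 deadline, so the action is timely.

TIMELY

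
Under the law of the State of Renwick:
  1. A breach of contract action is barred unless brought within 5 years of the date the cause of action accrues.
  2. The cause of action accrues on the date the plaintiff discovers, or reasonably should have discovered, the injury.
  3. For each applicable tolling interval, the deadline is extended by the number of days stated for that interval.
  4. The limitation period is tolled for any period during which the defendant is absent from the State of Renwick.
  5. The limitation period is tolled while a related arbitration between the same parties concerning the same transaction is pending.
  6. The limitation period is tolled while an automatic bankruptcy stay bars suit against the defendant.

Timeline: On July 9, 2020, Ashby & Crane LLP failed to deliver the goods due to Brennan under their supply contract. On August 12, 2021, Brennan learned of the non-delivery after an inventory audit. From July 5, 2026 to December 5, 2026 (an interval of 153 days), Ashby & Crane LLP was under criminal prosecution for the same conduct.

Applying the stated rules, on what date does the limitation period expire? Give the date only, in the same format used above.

August 12, 2026

Accrual is tied to discovery, so the period began on August 12, 2021 rather than on July 9, 2020 when the act occurred.
Adding the 5 years base period to August 12, 2021 gives a deadline of August 12, 2026, before any tolling.
The pending criminal prosecution from July 5, 2026 to December 5, 2026 does not toll the period, because no stated rule makes a criminal prosecution a tolling event.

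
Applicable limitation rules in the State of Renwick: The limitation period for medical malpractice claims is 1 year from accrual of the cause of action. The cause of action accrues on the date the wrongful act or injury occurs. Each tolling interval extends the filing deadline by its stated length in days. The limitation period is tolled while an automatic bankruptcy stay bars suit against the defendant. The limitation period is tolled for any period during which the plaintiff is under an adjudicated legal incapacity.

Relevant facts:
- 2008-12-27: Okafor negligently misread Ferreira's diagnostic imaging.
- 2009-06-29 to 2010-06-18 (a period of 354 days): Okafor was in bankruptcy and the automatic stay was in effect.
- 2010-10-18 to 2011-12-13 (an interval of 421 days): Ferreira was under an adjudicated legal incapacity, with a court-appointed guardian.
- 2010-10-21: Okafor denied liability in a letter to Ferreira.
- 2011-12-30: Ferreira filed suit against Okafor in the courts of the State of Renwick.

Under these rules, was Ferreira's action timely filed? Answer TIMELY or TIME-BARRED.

The cause of action accrued on 2008-12-27, the date of the act.
Adding the 1 year base period to 2008-12-27 gives a deadline of 2009-12-27, before any tolling.
Because the automatic bankruptcy stay ran from 2009-06-29 to 2010-06-18, the deadline is extended by 354 days to 2010-12-16.
The plaintiff's legal incapacity from 2010-10-18 to 2011-12-13 tolled the period for 421 days, extending the deadline to 2012-02-10.
The other events in the timeline have no effect on the limitation period under the stated rules.
The 2011-12-30 filing precedes the 2012-02-10 deadline; the claim is timely.

TIMELY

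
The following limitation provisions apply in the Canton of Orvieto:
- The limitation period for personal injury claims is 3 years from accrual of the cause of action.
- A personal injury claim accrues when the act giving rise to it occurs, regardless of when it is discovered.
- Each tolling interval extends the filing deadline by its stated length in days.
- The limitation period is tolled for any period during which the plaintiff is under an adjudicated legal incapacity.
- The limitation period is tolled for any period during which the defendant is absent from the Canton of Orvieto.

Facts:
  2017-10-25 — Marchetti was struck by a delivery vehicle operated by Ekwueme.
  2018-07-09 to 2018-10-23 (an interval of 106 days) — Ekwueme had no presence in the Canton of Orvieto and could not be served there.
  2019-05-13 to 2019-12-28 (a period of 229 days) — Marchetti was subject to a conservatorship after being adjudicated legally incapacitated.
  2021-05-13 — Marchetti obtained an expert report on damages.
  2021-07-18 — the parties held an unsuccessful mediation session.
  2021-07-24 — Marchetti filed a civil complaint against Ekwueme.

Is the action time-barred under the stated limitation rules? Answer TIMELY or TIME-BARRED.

TIMELY

The cause of action accrued on 2017-10-25, the date of the act.
3 years from 2017-10-25 is 2020-10-25.
The period was tolled for 106 days by the defendant's absence from the jurisdiction (2018-07-09 to 2018-10-23), pushing the deadline to 2021-02-08.
The period was tolled for 229 days by the plaintiff's legal incapacity (2019-05-13 to 2019-12-28), pushing the deadline to 2021-09-25.
None of the other events listed affects the running of the period under the stated rules.
Filing on 2021-07-24 beat the 2021-09-25 deadline — the action is timely.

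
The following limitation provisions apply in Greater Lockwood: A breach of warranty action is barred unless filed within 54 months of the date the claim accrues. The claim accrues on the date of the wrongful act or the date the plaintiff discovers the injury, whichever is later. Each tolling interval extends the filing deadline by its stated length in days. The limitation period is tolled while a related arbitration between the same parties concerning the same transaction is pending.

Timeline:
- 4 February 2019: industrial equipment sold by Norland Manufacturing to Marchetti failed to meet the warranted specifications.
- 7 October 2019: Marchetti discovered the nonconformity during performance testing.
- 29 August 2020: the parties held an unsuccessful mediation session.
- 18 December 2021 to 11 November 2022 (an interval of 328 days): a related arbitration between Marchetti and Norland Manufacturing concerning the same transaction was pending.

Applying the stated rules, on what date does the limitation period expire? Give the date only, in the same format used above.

1 March 2025

The claim accrued on 7 October 2019 — the later of the 4 February 2019 act and the 7 October 2019 discovery.
The untolled deadline — 54 months after 7 October 2019 — is 7 April 2024.
The pending related arbitration from 18 December 2021 to 11 November 2022 tolled the period for 328 days, extending the deadline to 1 March 2025.
Nothing else in the chronology tolls or restarts the period.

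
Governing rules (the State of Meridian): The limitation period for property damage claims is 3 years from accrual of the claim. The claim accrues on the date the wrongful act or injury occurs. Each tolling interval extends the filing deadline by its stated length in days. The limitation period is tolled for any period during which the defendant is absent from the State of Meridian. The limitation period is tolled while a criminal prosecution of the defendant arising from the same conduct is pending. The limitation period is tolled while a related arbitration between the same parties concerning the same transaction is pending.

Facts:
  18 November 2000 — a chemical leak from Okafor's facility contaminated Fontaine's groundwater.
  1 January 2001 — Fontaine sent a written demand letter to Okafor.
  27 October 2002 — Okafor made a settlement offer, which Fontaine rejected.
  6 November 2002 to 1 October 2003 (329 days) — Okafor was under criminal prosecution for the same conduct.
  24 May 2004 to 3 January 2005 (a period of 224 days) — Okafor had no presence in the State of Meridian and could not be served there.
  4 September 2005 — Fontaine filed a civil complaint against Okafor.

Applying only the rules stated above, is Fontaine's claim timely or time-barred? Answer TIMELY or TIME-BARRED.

TIME-BARRED

The claim accrued on 18 November 2000, the date of the act.
Adding the 3 years base period to 18 November 2000 gives a deadline of 18 November 2003, before any tolling.
The pending criminal prosecution from 6 November 2002 to 1 October 2003 tolled the period for 329 days, extending the deadline to 12 October 2004.
Because the defendant's absence from the jurisdiction ran from 24 May 2004 to 3 January 2005, the deadline is extended by 224 days to 24 May 2005.
None of the other events listed affects the running of the period under the stated rules.
Fontaine filed on 4 September 2005, after the 24 May 2005 deadline, so the action is time-barred.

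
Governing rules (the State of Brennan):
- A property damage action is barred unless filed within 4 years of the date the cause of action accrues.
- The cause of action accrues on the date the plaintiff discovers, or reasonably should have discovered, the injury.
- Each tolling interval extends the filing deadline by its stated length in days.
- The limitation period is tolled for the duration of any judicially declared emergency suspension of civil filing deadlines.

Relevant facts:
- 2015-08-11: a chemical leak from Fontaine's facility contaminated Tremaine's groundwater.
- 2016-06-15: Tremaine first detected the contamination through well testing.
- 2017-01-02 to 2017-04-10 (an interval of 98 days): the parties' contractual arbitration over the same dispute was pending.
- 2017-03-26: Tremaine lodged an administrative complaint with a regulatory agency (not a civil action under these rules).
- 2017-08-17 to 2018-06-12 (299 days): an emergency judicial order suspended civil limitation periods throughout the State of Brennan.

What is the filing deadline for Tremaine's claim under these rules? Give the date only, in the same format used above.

The claim did not accrue until Tremaine discovered the injury on 2016-06-15; the 2015-08-11 act date does not start the clock under the stated rule.
The untolled deadline — 4 years after 2016-06-15 — is 2020-06-15.
The emergency suspension of filing deadlines from 2017-08-17 to 2018-06-12 tolled the period for 299 days, extending the deadline to 2021-04-10.
No stated provision tolls the period for a pending arbitration, so the interval from 2017-01-02 to 2017-04-10 has no effect on the deadline.
None of the other events listed affects the running of the period under the stated rules.

2021-04-10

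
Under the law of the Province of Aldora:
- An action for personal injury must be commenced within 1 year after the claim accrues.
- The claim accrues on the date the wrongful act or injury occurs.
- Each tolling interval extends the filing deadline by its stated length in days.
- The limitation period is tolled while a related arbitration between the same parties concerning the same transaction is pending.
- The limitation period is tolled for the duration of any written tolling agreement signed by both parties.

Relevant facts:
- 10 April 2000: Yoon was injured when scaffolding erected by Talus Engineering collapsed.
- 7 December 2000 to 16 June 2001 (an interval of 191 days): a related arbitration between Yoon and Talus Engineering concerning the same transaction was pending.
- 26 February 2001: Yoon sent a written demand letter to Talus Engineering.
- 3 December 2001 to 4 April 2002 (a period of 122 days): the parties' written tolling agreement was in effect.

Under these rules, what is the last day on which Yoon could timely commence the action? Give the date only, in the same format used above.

18 October 2001

The limitation period began to run on 10 April 2000.
Adding the 1 year base period to 10 April 2000 gives a deadline of 10 April 2001, before any tolling.
The pending related arbitration from 7 December 2000 to 16 June 2001 tolled the period for 191 days, extending the deadline to 18 October 2001.
The written tolling agreement from 3 December 2001 to 4 April 2002 began after the period had already run on 18 October 2001, so it has no tolling effect.
None of the other events listed affects the running of the period under the stated rules.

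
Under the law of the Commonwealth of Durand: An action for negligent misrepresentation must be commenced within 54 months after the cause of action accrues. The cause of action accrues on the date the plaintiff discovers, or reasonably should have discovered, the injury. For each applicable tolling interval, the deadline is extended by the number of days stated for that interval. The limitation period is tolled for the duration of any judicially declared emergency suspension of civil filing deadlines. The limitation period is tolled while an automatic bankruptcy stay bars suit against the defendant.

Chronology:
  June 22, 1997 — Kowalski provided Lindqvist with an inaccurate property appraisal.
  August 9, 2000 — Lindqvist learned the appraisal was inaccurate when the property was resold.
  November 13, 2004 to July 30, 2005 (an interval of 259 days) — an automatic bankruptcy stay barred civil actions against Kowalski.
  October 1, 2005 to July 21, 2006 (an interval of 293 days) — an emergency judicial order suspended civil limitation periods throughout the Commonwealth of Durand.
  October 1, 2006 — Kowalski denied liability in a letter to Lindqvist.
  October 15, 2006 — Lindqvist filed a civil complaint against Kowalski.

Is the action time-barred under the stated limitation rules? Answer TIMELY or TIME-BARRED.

Under the discovery rule, the claim accrued on August 9, 2000, when Lindqvist discovered the injury — not on the June 22, 1997 date of the underlying act.
The untolled deadline — 54 months after August 9, 2000 — is February 9, 2005.
Because the automatic bankruptcy stay ran from November 13, 2004 to July 30, 2005, the deadline is extended by 259 days to October 26, 2005.
Because the emergency suspension of filing deadlines ran from October 1, 2005 to July 21, 2006, the deadline is extended by 293 days to August 15, 2006.
The other events in the timeline have no effect on the limitation period under the stated rules.
Lindqvist filed on October 15, 2006, after the August 15, 2006 deadline, so the action is time-barred.

TIME-BARRED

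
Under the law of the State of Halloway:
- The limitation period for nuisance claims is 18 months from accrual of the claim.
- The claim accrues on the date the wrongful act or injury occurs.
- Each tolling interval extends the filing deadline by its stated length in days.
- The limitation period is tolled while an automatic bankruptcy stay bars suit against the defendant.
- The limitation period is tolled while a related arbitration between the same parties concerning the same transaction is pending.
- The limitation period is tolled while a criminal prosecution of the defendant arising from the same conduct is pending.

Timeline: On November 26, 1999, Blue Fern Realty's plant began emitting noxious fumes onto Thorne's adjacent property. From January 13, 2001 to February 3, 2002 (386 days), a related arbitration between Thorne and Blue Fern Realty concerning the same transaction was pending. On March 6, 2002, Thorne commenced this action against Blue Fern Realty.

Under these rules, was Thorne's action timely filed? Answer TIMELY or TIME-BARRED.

TIMELY

The claim accrued on November 26, 1999, when the wrongful act occurred.
18 months from November 26, 1999 is May 26, 2001.
Because the pending related arbitration ran from January 13, 2001 to February 3, 2002, the deadline is extended by 386 days to June 16, 2002.
Thorne filed on March 6, 2002, before the June 16, 2002 deadline, so the action is timely.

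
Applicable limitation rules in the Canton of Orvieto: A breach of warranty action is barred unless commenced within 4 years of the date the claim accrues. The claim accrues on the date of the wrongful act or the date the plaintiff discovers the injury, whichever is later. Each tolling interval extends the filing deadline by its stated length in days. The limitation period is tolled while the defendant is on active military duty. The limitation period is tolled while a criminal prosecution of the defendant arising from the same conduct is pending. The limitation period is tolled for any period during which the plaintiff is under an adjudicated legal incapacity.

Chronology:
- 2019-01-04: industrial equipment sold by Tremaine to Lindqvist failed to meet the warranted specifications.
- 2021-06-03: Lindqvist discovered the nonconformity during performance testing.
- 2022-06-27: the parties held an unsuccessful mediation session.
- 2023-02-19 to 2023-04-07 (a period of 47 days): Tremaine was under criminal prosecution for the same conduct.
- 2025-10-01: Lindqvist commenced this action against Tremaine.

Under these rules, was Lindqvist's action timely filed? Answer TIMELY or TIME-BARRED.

TIME-BARRED

Taking the later of the act (2019-01-04) and discovery (2021-06-03), the claim accrued on 2021-06-03.
4 years from 2021-06-03 is 2025-06-03.
The pending criminal prosecution from 2023-02-19 to 2023-04-07 tolled the period for 47 days, extending the deadline to 2025-07-20.
The other events in the timeline have no effect on the limitation period under the stated rules.
Filing on 2025-10-01 missed the 2025-07-20 deadline — the action is time-barred.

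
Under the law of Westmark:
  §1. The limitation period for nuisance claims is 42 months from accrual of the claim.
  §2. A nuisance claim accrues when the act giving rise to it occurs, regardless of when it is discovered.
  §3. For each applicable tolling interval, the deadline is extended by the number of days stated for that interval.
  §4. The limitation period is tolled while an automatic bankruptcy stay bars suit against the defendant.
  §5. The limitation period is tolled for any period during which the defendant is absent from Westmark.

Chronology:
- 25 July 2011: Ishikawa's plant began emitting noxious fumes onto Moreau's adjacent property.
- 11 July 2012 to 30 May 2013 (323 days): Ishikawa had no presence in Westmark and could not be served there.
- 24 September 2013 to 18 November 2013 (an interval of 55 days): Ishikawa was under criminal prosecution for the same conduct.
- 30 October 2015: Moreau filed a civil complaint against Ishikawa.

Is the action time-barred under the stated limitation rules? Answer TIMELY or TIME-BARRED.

The claim accrued on 25 July 2011, when the wrongful act occurred.
Adding the 42 months base period to 25 July 2011 gives a deadline of 25 January 2015, before any tolling.
Because the defendant's absence from the jurisdiction ran from 11 July 2012 to 30 May 2013, the deadline is extended by 323 days to 14 December 2015.
The pending criminal prosecution from 24 September 2013 to 18 November 2013 does not toll the period, because no stated rule makes a criminal prosecution a tolling event.
Filing on 30 October 2015 beat the 14 December 2015 deadline — the action is timely.

TIMELY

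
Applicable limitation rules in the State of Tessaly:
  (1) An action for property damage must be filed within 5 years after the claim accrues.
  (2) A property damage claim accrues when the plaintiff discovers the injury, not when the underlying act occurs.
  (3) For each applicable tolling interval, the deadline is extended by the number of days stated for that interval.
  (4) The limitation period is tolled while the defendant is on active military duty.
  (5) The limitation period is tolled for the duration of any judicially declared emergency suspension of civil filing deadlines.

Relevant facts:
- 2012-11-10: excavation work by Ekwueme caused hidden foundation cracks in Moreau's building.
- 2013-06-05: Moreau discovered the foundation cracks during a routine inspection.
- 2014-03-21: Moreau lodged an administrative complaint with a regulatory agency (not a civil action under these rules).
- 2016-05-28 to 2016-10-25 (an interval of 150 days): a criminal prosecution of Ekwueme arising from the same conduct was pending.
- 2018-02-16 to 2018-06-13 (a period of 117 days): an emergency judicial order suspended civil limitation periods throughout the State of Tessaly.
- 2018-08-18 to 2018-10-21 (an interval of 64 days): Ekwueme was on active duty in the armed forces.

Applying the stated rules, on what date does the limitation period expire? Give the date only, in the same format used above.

Accrual is tied to discovery, so the period began on 2013-06-05 rather than on 2012-11-10 when the act occurred.
Adding the 5 years base period to 2013-06-05 gives a deadline of 2018-06-05, before any tolling.
Because the emergency suspension of filing deadlines ran from 2018-02-16 to 2018-06-13, the deadline is extended by 117 days to 2018-09-30.
The defendant's active military service from 2018-08-18 to 2018-10-21 tolled the period for 64 days, extending the deadline to 2018-12-03.
Although a criminal prosecution ran from 2016-05-28 to 2016-10-25, the stated rules do not make that a tolling event, so it is disregarded.
None of the other events listed affects the running of the period under the stated rules.

2018-12-03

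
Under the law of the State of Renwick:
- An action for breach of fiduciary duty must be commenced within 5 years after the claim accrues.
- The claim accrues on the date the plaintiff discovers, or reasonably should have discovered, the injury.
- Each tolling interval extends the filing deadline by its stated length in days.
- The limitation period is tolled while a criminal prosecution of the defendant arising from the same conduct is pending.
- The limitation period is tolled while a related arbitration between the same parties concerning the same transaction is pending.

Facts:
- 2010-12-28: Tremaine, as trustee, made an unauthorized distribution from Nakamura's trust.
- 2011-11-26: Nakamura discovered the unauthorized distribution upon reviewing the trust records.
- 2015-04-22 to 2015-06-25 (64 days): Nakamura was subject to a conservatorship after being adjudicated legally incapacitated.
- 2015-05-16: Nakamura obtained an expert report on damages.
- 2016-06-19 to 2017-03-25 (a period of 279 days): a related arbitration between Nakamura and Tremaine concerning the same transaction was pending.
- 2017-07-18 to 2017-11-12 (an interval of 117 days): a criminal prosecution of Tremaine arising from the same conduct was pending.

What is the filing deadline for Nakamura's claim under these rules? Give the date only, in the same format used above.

2017-12-27

Under the discovery rule, the claim accrued on 2011-11-26, when Nakamura discovered the injury — not on the 2010-12-28 date of the underlying act.
Adding the 5 years base period to 2011-11-26 gives a deadline of 2016-11-26, before any tolling.
The pending related arbitration from 2016-06-19 to 2017-03-25 tolled the period for 279 days, extending the deadline to 2017-09-01.
Because the pending criminal prosecution ran from 2017-07-18 to 2017-11-12, the deadline is extended by 117 days to 2017-12-27.
No stated provision tolls the period for the plaintiff's incapacity, so the interval from 2015-04-22 to 2015-06-25 has no effect on the deadline.
The other events in the timeline have no effect on the limitation period under the stated rules.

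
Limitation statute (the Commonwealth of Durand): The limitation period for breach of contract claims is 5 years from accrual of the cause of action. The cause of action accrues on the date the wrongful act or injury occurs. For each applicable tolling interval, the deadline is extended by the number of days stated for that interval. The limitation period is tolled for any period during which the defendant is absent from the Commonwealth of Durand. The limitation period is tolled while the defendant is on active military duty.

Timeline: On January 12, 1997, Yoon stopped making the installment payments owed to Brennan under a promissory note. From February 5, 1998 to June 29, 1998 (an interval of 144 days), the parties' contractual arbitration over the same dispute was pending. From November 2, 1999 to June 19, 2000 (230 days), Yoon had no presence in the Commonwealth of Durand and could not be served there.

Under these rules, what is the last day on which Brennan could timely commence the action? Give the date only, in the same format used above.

The cause of action accrued on January 12, 1997, the date of the act.
5 years from January 12, 1997 is January 12, 2002.
The period was tolled for 230 days by the defendant's absence from the jurisdiction (November 2, 1999 to June 19, 2000), pushing the deadline to August 30, 2002.
Although a pending arbitration ran from February 5, 1998 to June 29, 1998, the stated rules do not make that a tolling event, so it is disregarded.

August 30, 2002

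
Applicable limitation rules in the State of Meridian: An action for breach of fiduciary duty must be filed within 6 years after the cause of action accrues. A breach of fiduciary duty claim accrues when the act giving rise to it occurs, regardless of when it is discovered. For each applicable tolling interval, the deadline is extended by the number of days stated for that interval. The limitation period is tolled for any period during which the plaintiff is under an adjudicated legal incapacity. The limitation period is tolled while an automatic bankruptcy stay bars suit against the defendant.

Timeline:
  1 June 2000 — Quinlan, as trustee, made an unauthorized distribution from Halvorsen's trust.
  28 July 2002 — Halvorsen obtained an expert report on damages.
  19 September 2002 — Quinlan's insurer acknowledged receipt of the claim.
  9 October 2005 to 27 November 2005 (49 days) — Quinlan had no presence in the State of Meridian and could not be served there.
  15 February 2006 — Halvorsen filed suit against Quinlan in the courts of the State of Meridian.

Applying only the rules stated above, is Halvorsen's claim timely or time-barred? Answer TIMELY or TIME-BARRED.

TIMELY

The limitation period began to run on 1 June 2000.
The untolled deadline — 6 years after 1 June 2000 — is 1 June 2006.
Although the defendant's absence ran from 9 October 2005 to 27 November 2005, the stated rules do not make that a tolling event, so it is disregarded.
Nothing else in the chronology tolls or restarts the period.
Filing on 15 February 2006 beat the 1 June 2006 deadline — the action is timely.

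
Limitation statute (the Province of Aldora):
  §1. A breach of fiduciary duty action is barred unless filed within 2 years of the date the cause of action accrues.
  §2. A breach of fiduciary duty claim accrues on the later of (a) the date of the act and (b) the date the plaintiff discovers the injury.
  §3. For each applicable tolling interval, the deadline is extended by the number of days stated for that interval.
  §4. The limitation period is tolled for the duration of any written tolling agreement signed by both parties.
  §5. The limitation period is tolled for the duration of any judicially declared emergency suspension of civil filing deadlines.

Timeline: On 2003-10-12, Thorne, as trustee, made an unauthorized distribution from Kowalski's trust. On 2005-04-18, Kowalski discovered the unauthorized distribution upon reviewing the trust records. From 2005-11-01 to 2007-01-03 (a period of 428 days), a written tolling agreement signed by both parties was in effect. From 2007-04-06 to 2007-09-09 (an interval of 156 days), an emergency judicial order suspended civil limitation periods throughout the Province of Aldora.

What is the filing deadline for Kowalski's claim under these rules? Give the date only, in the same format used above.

Because discovery on 2005-04-18 post-dates the 2003-10-12 act, accrual under the later-of rule falls on 2005-04-18.
2 years from 2005-04-18 is 2007-04-18.
The period was tolled for 428 days by the written tolling agreement (2005-11-01 to 2007-01-03), pushing the deadline to 2008-06-19.
The emergency suspension of filing deadlines from 2007-04-06 to 2007-09-09 tolled the period for 156 days, extending the deadline to 2008-11-22.

2008-11-22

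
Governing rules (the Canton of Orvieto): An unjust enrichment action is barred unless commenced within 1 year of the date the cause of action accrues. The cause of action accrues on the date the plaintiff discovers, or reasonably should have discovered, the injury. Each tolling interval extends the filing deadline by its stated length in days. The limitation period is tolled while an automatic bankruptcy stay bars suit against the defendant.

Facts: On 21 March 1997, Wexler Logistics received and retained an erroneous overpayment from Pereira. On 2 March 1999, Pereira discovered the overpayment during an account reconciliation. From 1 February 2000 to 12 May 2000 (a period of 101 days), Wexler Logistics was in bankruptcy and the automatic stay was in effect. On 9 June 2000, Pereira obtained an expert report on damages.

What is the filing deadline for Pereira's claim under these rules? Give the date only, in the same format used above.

Accrual is tied to discovery, so the period began on 2 March 1999 rather than on 21 March 1997 when the act occurred.
The untolled deadline — 1 year after 2 March 1999 — is 2 March 2000.
Because the automatic bankruptcy stay ran from 1 February 2000 to 12 May 2000, the deadline is extended by 101 days to 11 June 2000.
None of the other events listed affects the running of the period under the stated rules.

11 June 2000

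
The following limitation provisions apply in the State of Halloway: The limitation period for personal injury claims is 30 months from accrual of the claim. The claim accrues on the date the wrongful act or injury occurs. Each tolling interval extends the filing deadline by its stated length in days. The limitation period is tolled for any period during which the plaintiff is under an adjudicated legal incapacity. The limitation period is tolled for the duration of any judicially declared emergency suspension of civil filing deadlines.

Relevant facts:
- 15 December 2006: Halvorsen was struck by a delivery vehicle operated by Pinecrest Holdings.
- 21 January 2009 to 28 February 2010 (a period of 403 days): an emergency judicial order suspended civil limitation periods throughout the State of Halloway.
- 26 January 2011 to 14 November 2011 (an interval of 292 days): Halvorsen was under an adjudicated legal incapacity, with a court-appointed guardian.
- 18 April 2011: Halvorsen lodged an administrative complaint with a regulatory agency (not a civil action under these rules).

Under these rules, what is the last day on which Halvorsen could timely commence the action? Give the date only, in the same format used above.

23 July 2010

The limitation period began to run on 15 December 2006.
Adding the 30 months base period to 15 December 2006 gives a deadline of 15 June 2009, before any tolling.
The emergency suspension of filing deadlines from 21 January 2009 to 28 February 2010 tolled the period for 403 days, extending the deadline to 23 July 2010.
By the time the plaintiff's legal incapacity began on 26 January 2011, the limitation period had already expired on 23 July 2010; that interval cannot revive it.
Nothing else in the chronology tolls or restarts the period.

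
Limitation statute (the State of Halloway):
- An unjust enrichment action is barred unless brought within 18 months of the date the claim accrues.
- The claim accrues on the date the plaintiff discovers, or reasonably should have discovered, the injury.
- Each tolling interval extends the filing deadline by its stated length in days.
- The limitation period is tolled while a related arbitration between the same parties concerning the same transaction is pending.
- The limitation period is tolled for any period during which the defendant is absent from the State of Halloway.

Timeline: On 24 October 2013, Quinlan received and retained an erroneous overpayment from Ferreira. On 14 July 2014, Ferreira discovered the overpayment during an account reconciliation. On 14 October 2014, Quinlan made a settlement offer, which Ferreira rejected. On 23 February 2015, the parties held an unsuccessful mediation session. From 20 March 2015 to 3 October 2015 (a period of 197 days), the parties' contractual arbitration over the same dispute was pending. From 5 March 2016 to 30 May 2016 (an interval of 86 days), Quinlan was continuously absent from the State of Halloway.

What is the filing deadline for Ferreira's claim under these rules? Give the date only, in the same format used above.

The claim did not accrue until Ferreira discovered the injury on 14 July 2014; the 24 October 2013 act date does not start the clock under the stated rule.
Adding the 18 months base period to 14 July 2014 gives a deadline of 14 January 2016, before any tolling.
The pending related arbitration from 20 March 2015 to 3 October 2015 tolled the period for 197 days, extending the deadline to 29 July 2016.
The period was tolled for 86 days by the defendant's absence from the jurisdiction (5 March 2016 to 30 May 2016), pushing the deadline to 23 October 2016.
Nothing else in the chronology tolls or restarts the period.

23 October 2016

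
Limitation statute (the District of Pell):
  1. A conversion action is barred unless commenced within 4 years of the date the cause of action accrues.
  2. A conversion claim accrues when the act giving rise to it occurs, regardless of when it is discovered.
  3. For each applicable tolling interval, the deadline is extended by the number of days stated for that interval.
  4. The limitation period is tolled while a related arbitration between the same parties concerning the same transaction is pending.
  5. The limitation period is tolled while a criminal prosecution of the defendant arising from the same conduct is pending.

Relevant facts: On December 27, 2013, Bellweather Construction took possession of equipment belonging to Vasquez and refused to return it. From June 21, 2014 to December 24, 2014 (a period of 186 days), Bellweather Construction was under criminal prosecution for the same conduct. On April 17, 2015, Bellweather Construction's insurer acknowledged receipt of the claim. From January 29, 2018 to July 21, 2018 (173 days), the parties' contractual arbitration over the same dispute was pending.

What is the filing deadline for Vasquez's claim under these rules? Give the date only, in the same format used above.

The claim accrued on December 27, 2013, when the wrongful act occurred.
4 years from December 27, 2013 is December 27, 2017.
The period was tolled for 186 days by the pending criminal prosecution (June 21, 2014 to December 24, 2014), pushing the deadline to July 1, 2018.
The period was tolled for 173 days by the pending related arbitration (January 29, 2018 to July 21, 2018), pushing the deadline to December 21, 2018.
The other events in the timeline have no effect on the limitation period under the stated rules.

December 21, 2018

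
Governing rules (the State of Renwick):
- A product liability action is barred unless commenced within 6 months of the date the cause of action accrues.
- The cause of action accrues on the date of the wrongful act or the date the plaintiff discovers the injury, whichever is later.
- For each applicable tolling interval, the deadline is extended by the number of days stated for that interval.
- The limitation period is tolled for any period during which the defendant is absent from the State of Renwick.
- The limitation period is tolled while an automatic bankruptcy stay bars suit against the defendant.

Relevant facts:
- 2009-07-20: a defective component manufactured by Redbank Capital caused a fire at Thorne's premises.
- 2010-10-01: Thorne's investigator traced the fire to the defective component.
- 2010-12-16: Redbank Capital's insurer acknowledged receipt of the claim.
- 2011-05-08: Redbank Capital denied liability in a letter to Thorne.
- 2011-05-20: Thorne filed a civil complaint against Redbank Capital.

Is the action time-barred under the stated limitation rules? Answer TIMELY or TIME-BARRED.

The claim accrued on 2010-10-01 — the later of the 2009-07-20 act and the 2010-10-01 discovery.
6 months from 2010-10-01 is 2011-04-01.
The other events in the timeline have no effect on the limitation period under the stated rules.
Filing on 2011-05-20 missed the 2011-04-01 deadline — the action is time-barred.

TIME-BARRED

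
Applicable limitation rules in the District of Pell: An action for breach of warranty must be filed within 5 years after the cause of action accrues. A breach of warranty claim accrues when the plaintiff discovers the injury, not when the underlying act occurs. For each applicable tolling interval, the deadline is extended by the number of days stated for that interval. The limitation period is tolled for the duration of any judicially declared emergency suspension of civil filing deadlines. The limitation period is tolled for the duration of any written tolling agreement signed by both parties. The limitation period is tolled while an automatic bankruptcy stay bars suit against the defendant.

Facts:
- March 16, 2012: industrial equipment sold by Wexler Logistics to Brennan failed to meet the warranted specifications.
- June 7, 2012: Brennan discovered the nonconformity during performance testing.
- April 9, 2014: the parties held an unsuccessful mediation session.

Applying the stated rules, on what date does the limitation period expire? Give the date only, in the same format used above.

Accrual is tied to discovery, so the period began on June 7, 2012 rather than on March 16, 2012 when the act occurred.
5 years from June 7, 2012 is June 7, 2017.
Nothing else in the chronology tolls or restarts the period.

June 7, 2017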